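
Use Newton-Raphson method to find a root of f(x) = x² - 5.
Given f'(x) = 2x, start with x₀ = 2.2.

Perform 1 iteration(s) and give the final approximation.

f(x) = x² - 5
f'(x) = 2x
x₀ = 2.2

Newton-Raphson formula: x_{n+1} = x_n - f(x_n)/f'(x_n)

Iteration 1:
  f(2.200000) = -0.160000
  f'(2.200000) = 4.400000
  x_1 = 2.200000 - (-0.160000)/4.400000 = 2.236364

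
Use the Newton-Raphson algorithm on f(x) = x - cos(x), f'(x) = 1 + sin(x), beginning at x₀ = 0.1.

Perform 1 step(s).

f(x) = x - cos(x)
f'(x) = 1 + sin(x)
x₀ = 0.1

Newton-Raphson formula: x_{n+1} = x_n - f(x_n)/f'(x_n)

Iteration 1:
  f(0.100000) = -0.895004
  f'(0.100000) = 1.099833
  x_1 = 0.100000 - (-0.895004)/1.099833 = 0.913763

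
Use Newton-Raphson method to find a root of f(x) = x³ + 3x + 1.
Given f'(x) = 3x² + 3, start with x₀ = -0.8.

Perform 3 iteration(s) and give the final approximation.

f(x) = x³ + 3x + 1
f'(x) = 3x² + 3
x₀ = -0.8

Newton-Raphson formula: x_{n+1} = x_n - f(x_n)/f'(x_n)

Iteration 1:
  f(-0.800000) = -1.912000
  f'(-0.800000) = 4.920000
  x_1 = -0.800000 - (-1.912000)/4.920000 = -0.411382
Iteration 2:
  f(-0.411382) = -0.303767
  f'(-0.411382) = 3.507706
  x_2 = -0.411382 - (-0.303767)/3.507706 = -0.324782
Iteration 3:
  f(-0.324782) = -0.008606
  f'(-0.324782) = 3.316451
  x_3 = -0.324782 - (-0.008606)/3.316451 = -0.322187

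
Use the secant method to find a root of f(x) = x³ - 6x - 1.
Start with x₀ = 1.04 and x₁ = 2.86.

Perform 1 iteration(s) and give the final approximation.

f(x) = x³ - 6x - 1
x₀ = 1.04, x₁ = 2.86

Secant formula: x_{n+1} = x_n - f(x_n)(x_n - x_{n-1})/(f(x_n) - f(x_{n-1}))

Iteration 1:
  f(1.040000) = -6.115136
  f(2.860000) = 5.233656
  x_2 = 2.860000 - 5.233656×(2.860000 - 1.040000)/(5.233656 - (-6.115136))
       = 2.020681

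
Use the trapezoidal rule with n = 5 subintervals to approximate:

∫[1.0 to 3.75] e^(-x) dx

f(x) = e^(-x)
a = 1.0, b = 3.75, n = 5
h = (b - a)/n = 0.550000

Trapezoidal rule: (h/2)[f(x₀) + 2f(x₁) + 2f(x₂) + ... + f(xₙ)]

x_0 = 1.0000, f(x_0) = 0.367879, coefficient = 1
x_1 = 1.5500, f(x_1) = 0.212248, coefficient = 2
x_2 = 2.1000, f(x_2) = 0.122456, coefficient = 2
x_3 = 2.6500, f(x_3) = 0.070651, coefficient = 2
x_4 = 3.2000, f(x_4) = 0.040762, coefficient = 2
x_5 = 3.7500, f(x_5) = 0.023518, coefficient = 1

I ≈ (0.550000/2) × 1.283633 = 0.352999
Exact value: 0.344362
Error: 0.008637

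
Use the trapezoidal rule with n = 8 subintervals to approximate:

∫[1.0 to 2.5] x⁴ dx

f(x) = x⁴
a = 1.0, b = 2.5, n = 8
h = (b - a)/n = 0.187500

Trapezoidal rule: (h/2)[f(x₀) + 2f(x₁) + 2f(x₂) + ... + f(xₙ)]

x_0 = 1.0000, f(x_0) = 1.000000, coefficient = 1
x_1 = 1.1875, f(x_1) = 1.988541, coefficient = 2
x_2 = 1.3750, f(x_2) = 3.574463, coefficient = 2
x_3 = 1.5625, f(x_3) = 5.960464, coefficient = 2
x_4 = 1.7500, f(x_4) = 9.378906, coefficient = 2
x_5 = 1.9375, f(x_5) = 14.091812, coefficient = 2
x_6 = 2.1250, f(x_6) = 20.390869, coefficient = 2
x_7 = 2.3125, f(x_7) = 28.597427, coefficient = 2
x_8 = 2.5000, f(x_8) = 39.062500, coefficient = 1

I ≈ (0.187500/2) × 208.027466 = 19.502575
Exact value: 19.331250
Error: 0.171325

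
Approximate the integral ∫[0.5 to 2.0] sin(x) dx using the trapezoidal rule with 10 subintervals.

f(x) = sin(x)
a = 0.5, b = 2.0, n = 10
h = (b - a)/n = 0.150000

Trapezoidal rule: (h/2)[f(x₀) + 2f(x₁) + 2f(x₂) + ... + f(xₙ)]

x_0 = 0.5000, f(x_0) = 0.479426, coefficient = 1
x_1 = 0.6500, f(x_1) = 0.605186, coefficient = 2
x_2 = 0.8000, f(x_2) = 0.717356, coefficient = 2
x_3 = 0.9500, f(x_3) = 0.813416, coefficient = 2
x_4 = 1.1000, f(x_4) = 0.891207, coefficient = 2
x_5 = 1.2500, f(x_5) = 0.948985, coefficient = 2
x_6 = 1.4000, f(x_6) = 0.985450, coefficient = 2
x_7 = 1.5500, f(x_7) = 0.999784, coefficient = 2
x_8 = 1.7000, f(x_8) = 0.991665, coefficient = 2
x_9 = 1.8500, f(x_9) = 0.961275, coefficient = 2
x_10 = 2.0000, f(x_10) = 0.909297, coefficient = 1

I ≈ (0.150000/2) × 17.217370 = 1.291303
Exact value: 1.293729
Error: 0.002427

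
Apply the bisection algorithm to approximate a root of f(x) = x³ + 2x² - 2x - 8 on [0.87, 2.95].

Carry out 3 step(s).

f(x) = x³ + 2x² - 2x - 8
Initial interval: [0.87, 2.95]

Iteration 1:
  c_1 = (0.870000 + 2.950000)/2 = 1.910000
  f(c_1) = f(1.910000) = 2.444071
  f(a) × f(c) < 0, new interval: [0.870000, 1.910000]
Iteration 2:
  c_2 = (0.870000 + 1.910000)/2 = 1.390000
  f(c_2) = f(1.390000) = -4.230181
  f(a) × f(c) ≥ 0, new interval: [1.390000, 1.910000]
Iteration 3:
  c_3 = (1.390000 + 1.910000)/2 = 1.650000
  f(c_3) = f(1.650000) = -1.362875
  f(a) × f(c) ≥ 0, new interval: [1.650000, 1.910000]

After 3 iteration(s), the approximation is c_3 = 1.650000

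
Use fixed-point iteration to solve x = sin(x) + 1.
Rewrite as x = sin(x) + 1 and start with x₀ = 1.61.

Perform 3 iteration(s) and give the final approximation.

Equation: x = sin(x) + 1
Fixed-point form: x = sin(x) + 1
x₀ = 1.61

x_1 = g(1.610000) = 1.999232
x_2 = g(1.999232) = 1.909617
x_3 = g(1.909617) = 1.943147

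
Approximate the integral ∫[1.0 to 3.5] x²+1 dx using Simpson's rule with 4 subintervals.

f(x) = x²+1
a = 1.0, b = 3.5, n = 4
h = (b - a)/n = 0.625000

Simpson's rule: (h/3)[f(x₀) + 4f(x₁) + 2f(x₂) + ... + f(xₙ)]

x_0 = 1.0000, f(x_0) = 2.000000, coefficient = 1
x_1 = 1.6250, f(x_1) = 3.640625, coefficient = 4
x_2 = 2.2500, f(x_2) = 6.062500, coefficient = 2
x_3 = 2.8750, f(x_3) = 9.265625, coefficient = 4
x_4 = 3.5000, f(x_4) = 13.250000, coefficient = 1

I ≈ (0.625000/3) × 79.000000 = 16.458333
Exact value: 16.458333
Error: 0.000000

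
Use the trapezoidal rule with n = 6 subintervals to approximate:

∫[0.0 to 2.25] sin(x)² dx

f(x) = sin(x)²
a = 0.0, b = 2.25, n = 6
h = (b - a)/n = 0.375000

Trapezoidal rule: (h/2)[f(x₀) + 2f(x₁) + 2f(x₂) + ... + f(xₙ)]

x_0 = 0.0000, f(x_0) = 0.000000, coefficient = 1
x_1 = 0.3750, f(x_1) = 0.134156, coefficient = 2
x_2 = 0.7500, f(x_2) = 0.464631, coefficient = 2
x_3 = 1.1250, f(x_3) = 0.814087, coefficient = 2
x_4 = 1.5000, f(x_4) = 0.994996, coefficient = 2
x_5 = 1.8750, f(x_5) = 0.910280, coefficient = 2
x_6 = 2.2500, f(x_6) = 0.605398, coefficient = 1

I ≈ (0.375000/2) × 7.241697 = 1.357818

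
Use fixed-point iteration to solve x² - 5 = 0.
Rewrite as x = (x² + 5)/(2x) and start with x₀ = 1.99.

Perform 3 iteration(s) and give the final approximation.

Equation: x² - 5 = 0
Fixed-point form: x = (x² + 5)/(2x)
x₀ = 1.99

x_1 = g(1.990000) = 2.251281
x_2 = g(2.251281) = 2.236119
x_3 = g(2.236119) = 2.236068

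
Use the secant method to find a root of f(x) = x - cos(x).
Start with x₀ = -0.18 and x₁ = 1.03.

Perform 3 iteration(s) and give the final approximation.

f(x) = x - cos(x)
x₀ = -0.18, x₁ = 1.03

Secant formula: x_{n+1} = x_n - f(x_n)(x_n - x_{n-1})/(f(x_n) - f(x_{n-1}))

Iteration 1:
  f(-0.180000) = -1.163844
  f(1.030000) = 0.515181
  x_2 = 1.030000 - 0.515181×(1.030000 - (-0.180000))/(0.515181 - (-1.163844))
       = 0.658731
Iteration 2:
  f(1.030000) = 0.515181
  f(0.658731) = -0.132038
  x_3 = 0.658731 - (-0.132038)×(0.658731 - 1.030000)/(-0.132038 - 0.515181)
       = 0.734473
Iteration 3:
  f(0.658731) = -0.132038
  f(0.734473) = -0.007711
  x_4 = 0.734473 - (-0.007711)×(0.734473 - 0.658731)/(-0.007711 - (-0.132038))
       = 0.739171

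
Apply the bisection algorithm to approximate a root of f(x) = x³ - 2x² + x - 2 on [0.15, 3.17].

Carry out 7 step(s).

f(x) = x³ - 2x² + x - 2
Initial interval: [0.15, 3.17]

Iteration 1:
  c_1 = (0.150000 + 3.170000)/2 = 1.660000
  f(c_1) = f(1.660000) = -1.276904
  f(a) × f(c) ≥ 0, new interval: [1.660000, 3.170000]
Iteration 2:
  c_2 = (1.660000 + 3.170000)/2 = 2.415000
  f(c_2) = f(2.415000) = 2.835373
  f(a) × f(c) < 0, new interval: [1.660000, 2.415000]
Iteration 3:
  c_3 = (1.660000 + 2.415000)/2 = 2.037500
  f(c_3) = f(2.037500) = 0.193178
  f(a) × f(c) < 0, new interval: [1.660000, 2.037500]
Iteration 4:
  c_4 = (1.660000 + 2.037500)/2 = 1.848750
  f(c_4) = f(1.848750) = -0.668204
  f(a) × f(c) ≥ 0, new interval: [1.848750, 2.037500]
Iteration 5:
  c_5 = (1.848750 + 2.037500)/2 = 1.943125
  f(c_5) = f(1.943125) = -0.271620
  f(a) × f(c) ≥ 0, new interval: [1.943125, 2.037500]
Iteration 6:
  c_6 = (1.943125 + 2.037500)/2 = 1.990312
  f(c_6) = f(1.990312) = -0.048063
  f(a) × f(c) ≥ 0, new interval: [1.990312, 2.037500]
Iteration 7:
  c_7 = (1.990312 + 2.037500)/2 = 2.013906
  f(c_7) = f(2.013906) = 0.070307
  f(a) × f(c) < 0, new interval: [1.990312, 2.013906]

After 7 iteration(s), the approximation is c_7 = 2.013906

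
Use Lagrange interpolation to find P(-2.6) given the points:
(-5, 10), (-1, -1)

Lagrange interpolation formula:
P(x) = Σ yᵢ × Lᵢ(x)
where Lᵢ(x) = Π_{j≠i} (x - xⱼ)/(xᵢ - xⱼ)

L_0(-2.6) = (-2.6 - (-1))/(-5 - (-1)) = 0.400000
L_1(-2.6) = (-2.6 - (-5))/(-1 - (-5)) = 0.600000

P(-2.6) = 10×L_0(-2.6) + (-1)×L_1(-2.6)
P(-2.6) = 3.400000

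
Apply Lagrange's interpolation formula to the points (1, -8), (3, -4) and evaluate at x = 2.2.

Lagrange interpolation formula:
P(x) = Σ yᵢ × Lᵢ(x)
where Lᵢ(x) = Π_{j≠i} (x - xⱼ)/(xᵢ - xⱼ)

L_0(2.2) = (2.2 - 3)/(1 - 3) = 0.400000
L_1(2.2) = (2.2 - 1)/(3 - 1) = 0.600000

P(2.2) = (-8)×L_0(2.2) + (-4)×L_1(2.2)
P(2.2) = -5.600000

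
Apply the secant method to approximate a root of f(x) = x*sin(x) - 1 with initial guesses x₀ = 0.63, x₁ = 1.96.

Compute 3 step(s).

f(x) = x*sin(x) - 1
x₀ = 0.63, x₁ = 1.96

Secant formula: x_{n+1} = x_n - f(x_n)(x_n - x_{n-1})/(f(x_n) - f(x_{n-1}))

Iteration 1:
  f(0.630000) = -0.628839
  f(1.960000) = 0.813415
  x_2 = 1.960000 - 0.813415×(1.960000 - 0.630000)/(0.813415 - (-0.628839))
       = 1.209895
Iteration 2:
  f(1.960000) = 0.813415
  f(1.209895) = 0.131952
  x_3 = 1.209895 - 0.131952×(1.209895 - 1.960000)/(0.131952 - 0.813415)
       = 1.064651
Iteration 3:
  f(1.209895) = 0.131952
  f(1.064651) = -0.068835
  x_4 = 1.064651 - (-0.068835)×(1.064651 - 1.209895)/(-0.068835 - 0.131952)
       = 1.114444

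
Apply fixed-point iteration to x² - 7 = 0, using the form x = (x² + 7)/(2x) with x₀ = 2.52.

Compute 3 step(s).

Equation: x² - 7 = 0
Fixed-point form: x = (x² + 7)/(2x)
x₀ = 2.52

x_1 = g(2.520000) = 2.648889
x_2 = g(2.648889) = 2.645753
x_3 = g(2.645753) = 2.645751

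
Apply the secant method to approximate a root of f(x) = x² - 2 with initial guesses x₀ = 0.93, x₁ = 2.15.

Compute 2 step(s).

f(x) = x² - 2
x₀ = 0.93, x₁ = 2.15

Secant formula: x_{n+1} = x_n - f(x_n)(x_n - x_{n-1})/(f(x_n) - f(x_{n-1}))

Iteration 1:
  f(0.930000) = -1.135100
  f(2.150000) = 2.622500
  x_2 = 2.150000 - 2.622500×(2.150000 - 0.930000)/(2.622500 - (-1.135100))
       = 1.298539
Iteration 2:
  f(2.150000) = 2.622500
  f(1.298539) = -0.313797
  x_3 = 1.298539 - (-0.313797)×(1.298539 - 2.150000)/(-0.313797 - 2.622500)
       = 1.389533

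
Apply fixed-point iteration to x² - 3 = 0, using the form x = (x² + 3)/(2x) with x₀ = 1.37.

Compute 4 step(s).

Equation: x² - 3 = 0
Fixed-point form: x = (x² + 3)/(2x)
x₀ = 1.37

x_1 = g(1.370000) = 1.779891
x_2 = g(1.779891) = 1.732694
x_3 = g(1.732694) = 1.732051
x_4 = g(1.732051) = 1.732051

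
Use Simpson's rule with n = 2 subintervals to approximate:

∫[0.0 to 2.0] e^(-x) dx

f(x) = e^(-x)
a = 0.0, b = 2.0, n = 2
h = (b - a)/n = 1.000000

Simpson's rule: (h/3)[f(x₀) + 4f(x₁) + 2f(x₂) + ... + f(xₙ)]

x_0 = 0.0000, f(x_0) = 1.000000, coefficient = 1
x_1 = 1.0000, f(x_1) = 0.367879, coefficient = 4
x_2 = 2.0000, f(x_2) = 0.135335, coefficient = 1

I ≈ (1.000000/3) × 2.606853 = 0.868951
Exact value: 0.864665
Error: 0.004286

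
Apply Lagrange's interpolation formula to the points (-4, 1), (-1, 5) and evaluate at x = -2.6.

Lagrange interpolation formula:
P(x) = Σ yᵢ × Lᵢ(x)
where Lᵢ(x) = Π_{j≠i} (x - xⱼ)/(xᵢ - xⱼ)

L_0(-2.6) = (-2.6 - (-1))/(-4 - (-1)) = 0.533333
L_1(-2.6) = (-2.6 - (-4))/(-1 - (-4)) = 0.466667

P(-2.6) = 1×L_0(-2.6) + 5×L_1(-2.6)
P(-2.6) = 2.866667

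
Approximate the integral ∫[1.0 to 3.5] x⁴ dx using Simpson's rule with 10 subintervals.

f(x) = x⁴
a = 1.0, b = 3.5, n = 10
h = (b - a)/n = 0.250000

Simpson's rule: (h/3)[f(x₀) + 4f(x₁) + 2f(x₂) + ... + f(xₙ)]

x_0 = 1.0000, f(x_0) = 1.000000, coefficient = 1
x_1 = 1.2500, f(x_1) = 2.441406, coefficient = 4
x_2 = 1.5000, f(x_2) = 5.062500, coefficient = 2
x_3 = 1.7500, f(x_3) = 9.378906, coefficient = 4
x_4 = 2.0000, f(x_4) = 16.000000, coefficient = 2
x_5 = 2.2500, f(x_5) = 25.628906, coefficient = 4
x_6 = 2.5000, f(x_6) = 39.062500, coefficient = 2
x_7 = 2.7500, f(x_7) = 57.191406, coefficient = 4
x_8 = 3.0000, f(x_8) = 81.000000, coefficient = 2
x_9 = 3.2500, f(x_9) = 111.566406, coefficient = 4
x_10 = 3.5000, f(x_10) = 150.062500, coefficient = 1

I ≈ (0.250000/3) × 1258.140625 = 104.845052
Exact value: 104.843750
Error: 0.001302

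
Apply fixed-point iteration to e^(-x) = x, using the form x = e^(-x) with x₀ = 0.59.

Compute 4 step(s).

Equation: e^(-x) = x
Fixed-point form: x = e^(-x)
x₀ = 0.59

x_1 = g(0.590000) = 0.554327
x_2 = g(0.554327) = 0.574459
x_3 = g(0.574459) = 0.563010
x_4 = g(0.563010) = 0.569493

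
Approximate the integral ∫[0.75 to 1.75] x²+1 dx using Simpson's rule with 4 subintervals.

f(x) = x²+1
a = 0.75, b = 1.75, n = 4
h = (b - a)/n = 0.250000

Simpson's rule: (h/3)[f(x₀) + 4f(x₁) + 2f(x₂) + ... + f(xₙ)]

x_0 = 0.7500, f(x_0) = 1.562500, coefficient = 1
x_1 = 1.0000, f(x_1) = 2.000000, coefficient = 4
x_2 = 1.2500, f(x_2) = 2.562500, coefficient = 2
x_3 = 1.5000, f(x_3) = 3.250000, coefficient = 4
x_4 = 1.7500, f(x_4) = 4.062500, coefficient = 1

I ≈ (0.250000/3) × 31.750000 = 2.645833
Exact value: 2.645833
Error: 0.000000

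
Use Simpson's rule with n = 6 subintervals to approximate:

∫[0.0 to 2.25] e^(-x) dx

f(x) = e^(-x)
a = 0.0, b = 2.25, n = 6
h = (b - a)/n = 0.375000

Simpson's rule: (h/3)[f(x₀) + 4f(x₁) + 2f(x₂) + ... + f(xₙ)]

x_0 = 0.0000, f(x_0) = 1.000000, coefficient = 1
x_1 = 0.3750, f(x_1) = 0.687289, coefficient = 4
x_2 = 0.7500, f(x_2) = 0.472367, coefficient = 2
x_3 = 1.1250, f(x_3) = 0.324652, coefficient = 4
x_4 = 1.5000, f(x_4) = 0.223130, coefficient = 2
x_5 = 1.8750, f(x_5) = 0.153355, coefficient = 4
x_6 = 2.2500, f(x_6) = 0.105399, coefficient = 1

I ≈ (0.375000/3) × 7.157580 = 0.894697
Exact value: 0.894601
Error: 0.000097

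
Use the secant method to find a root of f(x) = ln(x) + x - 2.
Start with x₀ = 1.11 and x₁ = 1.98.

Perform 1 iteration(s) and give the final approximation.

f(x) = ln(x) + x - 2
x₀ = 1.11, x₁ = 1.98

Secant formula: x_{n+1} = x_n - f(x_n)(x_n - x_{n-1})/(f(x_n) - f(x_{n-1}))

Iteration 1:
  f(1.110000) = -0.785640
  f(1.980000) = 0.663097
  x_2 = 1.980000 - 0.663097×(1.980000 - 1.110000)/(0.663097 - (-0.785640))
       = 1.581795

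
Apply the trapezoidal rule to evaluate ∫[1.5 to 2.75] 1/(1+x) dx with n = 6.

f(x) = 1/(1+x)
a = 1.5, b = 2.75, n = 6
h = (b - a)/n = 0.208333

Trapezoidal rule: (h/2)[f(x₀) + 2f(x₁) + 2f(x₂) + ... + f(xₙ)]

x_0 = 1.5000, f(x_0) = 0.400000, coefficient = 1
x_1 = 1.7083, f(x_1) = 0.369231, coefficient = 2
x_2 = 1.9167, f(x_2) = 0.342857, coefficient = 2
x_3 = 2.1250, f(x_3) = 0.320000, coefficient = 2
x_4 = 2.3333, f(x_4) = 0.300000, coefficient = 2
x_5 = 2.5417, f(x_5) = 0.282353, coefficient = 2
x_6 = 2.7500, f(x_6) = 0.266667, coefficient = 1

I ≈ (0.208333/2) × 3.895548 = 0.405786
Exact value: 0.405465
Error: 0.000321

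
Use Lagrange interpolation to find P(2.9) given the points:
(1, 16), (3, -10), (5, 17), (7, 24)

Lagrange interpolation formula:
P(x) = Σ yᵢ × Lᵢ(x)
where Lᵢ(x) = Π_{j≠i} (x - xⱼ)/(xᵢ - xⱼ)

L_0(2.9) = (2.9 - 3)/(1 - 3) × (2.9 - 5)/(1 - 5) × (2.9 - 7)/(1 - 7) = 0.017938
L_1(2.9) = (2.9 - 1)/(3 - 1) × (2.9 - 5)/(3 - 5) × (2.9 - 7)/(3 - 7) = 1.022437
L_2(2.9) = (2.9 - 1)/(5 - 1) × (2.9 - 3)/(5 - 3) × (2.9 - 7)/(5 - 7) = -0.048688
L_3(2.9) = (2.9 - 1)/(7 - 1) × (2.9 - 3)/(7 - 3) × (2.9 - 5)/(7 - 5) = 0.008313

P(2.9) = 16×L_0(2.9) + (-10)×L_1(2.9) + 17×L_2(2.9) + 24×L_3(2.9)
P(2.9) = -10.565562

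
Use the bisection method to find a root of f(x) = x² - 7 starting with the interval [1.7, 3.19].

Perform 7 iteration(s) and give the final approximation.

f(x) = x² - 7
Initial interval: [1.7, 3.19]

Iteration 1:
  c_1 = (1.700000 + 3.190000)/2 = 2.445000
  f(c_1) = f(2.445000) = -1.021975
  f(a) × f(c) ≥ 0, new interval: [2.445000, 3.190000]
Iteration 2:
  c_2 = (2.445000 + 3.190000)/2 = 2.817500
  f(c_2) = f(2.817500) = 0.938306
  f(a) × f(c) < 0, new interval: [2.445000, 2.817500]
Iteration 3:
  c_3 = (2.445000 + 2.817500)/2 = 2.631250
  f(c_3) = f(2.631250) = -0.076523
  f(a) × f(c) ≥ 0, new interval: [2.631250, 2.817500]
Iteration 4:
  c_4 = (2.631250 + 2.817500)/2 = 2.724375
  f(c_4) = f(2.724375) = 0.422219
  f(a) × f(c) < 0, new interval: [2.631250, 2.724375]
Iteration 5:
  c_5 = (2.631250 + 2.724375)/2 = 2.677812
  f(c_5) = f(2.677812) = 0.170680
  f(a) × f(c) < 0, new interval: [2.631250, 2.677812]
Iteration 6:
  c_6 = (2.631250 + 2.677812)/2 = 2.654531
  f(c_6) = f(2.654531) = 0.046536
  f(a) × f(c) < 0, new interval: [2.631250, 2.654531]
Iteration 7:
  c_7 = (2.631250 + 2.654531)/2 = 2.642891
  f(c_7) = f(2.642891) = -0.015129
  f(a) × f(c) ≥ 0, new interval: [2.642891, 2.654531]

After 7 iteration(s), the approximation is c_7 = 2.642891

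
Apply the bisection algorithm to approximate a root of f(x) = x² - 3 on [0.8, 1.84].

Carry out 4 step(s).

f(x) = x² - 3
Initial interval: [0.8, 1.84]

Iteration 1:
  c_1 = (0.800000 + 1.840000)/2 = 1.320000
  f(c_1) = f(1.320000) = -1.257600
  f(a) × f(c) ≥ 0, new interval: [1.320000, 1.840000]
Iteration 2:
  c_2 = (1.320000 + 1.840000)/2 = 1.580000
  f(c_2) = f(1.580000) = -0.503600
  f(a) × f(c) ≥ 0, new interval: [1.580000, 1.840000]
Iteration 3:
  c_3 = (1.580000 + 1.840000)/2 = 1.710000
  f(c_3) = f(1.710000) = -0.075900
  f(a) × f(c) ≥ 0, new interval: [1.710000, 1.840000]
Iteration 4:
  c_4 = (1.710000 + 1.840000)/2 = 1.775000
  f(c_4) = f(1.775000) = 0.150625
  f(a) × f(c) < 0, new interval: [1.710000, 1.775000]

After 4 iteration(s), the approximation is c_4 = 1.775000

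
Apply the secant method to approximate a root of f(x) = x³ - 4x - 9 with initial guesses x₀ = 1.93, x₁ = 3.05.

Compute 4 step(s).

f(x) = x³ - 4x - 9
x₀ = 1.93, x₁ = 3.05

Secant formula: x_{n+1} = x_n - f(x_n)(x_n - x_{n-1})/(f(x_n) - f(x_{n-1}))

Iteration 1:
  f(1.930000) = -9.530943
  f(3.050000) = 7.172625
  x_2 = 3.050000 - 7.172625×(3.050000 - 1.930000)/(7.172625 - (-9.530943))
       = 2.569064
Iteration 2:
  f(3.050000) = 7.172625
  f(2.569064) = -2.320196
  x_3 = 2.569064 - (-2.320196)×(2.569064 - 3.050000)/(-2.320196 - 7.172625)
       = 2.686613
Iteration 3:
  f(2.569064) = -2.320196
  f(2.686613) = -0.354782
  x_4 = 2.686613 - (-0.354782)×(2.686613 - 2.569064)/(-0.354782 - (-2.320196))
       = 2.707832
Iteration 4:
  f(2.686613) = -0.354782
  f(2.707832) = 0.023448
  x_5 = 2.707832 - 0.023448×(2.707832 - 2.686613)/(0.023448 - (-0.354782))
       = 2.706516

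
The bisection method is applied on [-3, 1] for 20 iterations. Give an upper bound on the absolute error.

Bisection error bound: |error| ≤ (b-a)/2^n
|error| ≤ (1 - (-3))/2^20 = 4/2^20
|error| ≤ 0.0000038147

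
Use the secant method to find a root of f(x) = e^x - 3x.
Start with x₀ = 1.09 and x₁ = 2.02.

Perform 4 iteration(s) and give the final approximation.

f(x) = e^x - 3x
x₀ = 1.09, x₁ = 2.02

Secant formula: x_{n+1} = x_n - f(x_n)(x_n - x_{n-1})/(f(x_n) - f(x_{n-1}))

Iteration 1:
  f(1.090000) = -0.295726
  f(2.020000) = 1.478325
  x_2 = 2.020000 - 1.478325×(2.020000 - 1.090000)/(1.478325 - (-0.295726))
       = 1.245027
Iteration 2:
  f(2.020000) = 1.478325
  f(1.245027) = -0.262053
  x_3 = 1.245027 - (-0.262053)×(1.245027 - 2.020000)/(-0.262053 - 1.478325)
       = 1.361716
Iteration 3:
  f(1.245027) = -0.262053
  f(1.361716) = -0.182263
  x_4 = 1.361716 - (-0.182263)×(1.361716 - 1.245027)/(-0.182263 - (-0.262053))
       = 1.628269
Iteration 4:
  f(1.361716) = -0.182263
  f(1.628269) = 0.210241
  x_5 = 1.628269 - 0.210241×(1.628269 - 1.361716)/(0.210241 - (-0.182263))
       = 1.485493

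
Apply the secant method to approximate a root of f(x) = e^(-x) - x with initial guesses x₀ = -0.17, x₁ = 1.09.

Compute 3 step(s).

f(x) = e^(-x) - x
x₀ = -0.17, x₁ = 1.09

Secant formula: x_{n+1} = x_n - f(x_n)(x_n - x_{n-1})/(f(x_n) - f(x_{n-1}))

Iteration 1:
  f(-0.170000) = 1.355305
  f(1.090000) = -0.753784
  x_2 = 1.090000 - (-0.753784)×(1.090000 - (-0.170000))/(-0.753784 - 1.355305)
       = 0.639679
Iteration 2:
  f(1.090000) = -0.753784
  f(0.639679) = -0.112217
  x_3 = 0.639679 - (-0.112217)×(0.639679 - 1.090000)/(-0.112217 - (-0.753784))
       = 0.560913
Iteration 3:
  f(0.639679) = -0.112217
  f(0.560913) = 0.009775
  x_4 = 0.560913 - 0.009775×(0.560913 - 0.639679)/(0.009775 - (-0.112217))
       = 0.567224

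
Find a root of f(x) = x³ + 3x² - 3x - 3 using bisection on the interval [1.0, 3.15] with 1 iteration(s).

f(x) = x³ + 3x² - 3x - 3
Initial interval: [1.0, 3.15]

Iteration 1:
  c_1 = (1.000000 + 3.150000)/2 = 2.075000
  f(c_1) = f(2.075000) = 12.626047
  f(a) × f(c) < 0, new interval: [1.000000, 2.075000]

After 1 iteration(s), the approximation is c_1 = 2.075000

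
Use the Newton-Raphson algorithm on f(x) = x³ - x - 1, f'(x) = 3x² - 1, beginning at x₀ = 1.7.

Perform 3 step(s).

f(x) = x³ - x - 1
f'(x) = 3x² - 1
x₀ = 1.7

Newton-Raphson formula: x_{n+1} = x_n - f(x_n)/f'(x_n)

Iteration 1:
  f(1.700000) = 2.213000
  f'(1.700000) = 7.670000
  x_1 = 1.700000 - 2.213000/7.670000 = 1.411473
Iteration 2:
  f(1.411473) = 0.400544
  f'(1.411473) = 4.976770
  x_2 = 1.411473 - 0.400544/4.976770 = 1.330991
Iteration 3:
  f(1.330991) = 0.026907
  f'(1.330991) = 4.314608
  x_3 = 1.330991 - 0.026907/4.314608 = 1.324754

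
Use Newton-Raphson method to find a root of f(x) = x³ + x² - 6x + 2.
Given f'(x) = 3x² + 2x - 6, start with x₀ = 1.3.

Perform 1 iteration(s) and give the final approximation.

f(x) = x³ + x² - 6x + 2
f'(x) = 3x² + 2x - 6
x₀ = 1.3

Newton-Raphson formula: x_{n+1} = x_n - f(x_n)/f'(x_n)

Iteration 1:
  f(1.300000) = -1.913000
  f'(1.300000) = 1.670000
  x_1 = 1.300000 - (-1.913000)/1.670000 = 2.445509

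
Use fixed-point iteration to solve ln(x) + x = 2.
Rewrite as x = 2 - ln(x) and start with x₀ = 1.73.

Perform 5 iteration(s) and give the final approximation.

Equation: ln(x) + x = 2
Fixed-point form: x = 2 - ln(x)
x₀ = 1.73

x_1 = g(1.730000) = 1.451879
x_2 = g(1.451879) = 1.627142
x_3 = g(1.627142) = 1.513175
x_4 = g(1.513175) = 1.585790
x_5 = g(1.585790) = 1.538917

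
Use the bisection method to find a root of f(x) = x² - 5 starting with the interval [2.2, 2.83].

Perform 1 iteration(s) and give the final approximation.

f(x) = x² - 5
Initial interval: [2.2, 2.83]

Iteration 1:
  c_1 = (2.200000 + 2.830000)/2 = 2.515000
  f(c_1) = f(2.515000) = 1.325225
  f(a) × f(c) < 0, new interval: [2.200000, 2.515000]

After 1 iteration(s), the approximation is c_1 = 2.515000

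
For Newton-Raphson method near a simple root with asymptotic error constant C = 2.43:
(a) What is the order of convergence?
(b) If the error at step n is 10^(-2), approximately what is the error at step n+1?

(a) Newton-Raphson has quadratic (order 2) convergence near simple roots.
    This means |e_{n+1}| ≈ C|e_n|².

(b) With |e_n| = 10^(-2) and C = 2.43:
    |e_{n+1}| ≈ 2.43 × (10^(-2))² = 2.43 × 10^(-4)

(a) 2 (quadratic); (b) |e_{n+1}| ≈ 2.430e-04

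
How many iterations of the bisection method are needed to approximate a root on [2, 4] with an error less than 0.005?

We need (b-a)/2^n ≤ 0.005
(4 - 2)/2^n ≤ 0.005
2/2^n ≤ 0.005
2^n ≥ 400
n ≥ log₂(400) = 8.64
n ≥ 9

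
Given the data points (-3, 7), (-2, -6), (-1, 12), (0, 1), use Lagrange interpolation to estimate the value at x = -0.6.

Lagrange interpolation formula:
P(x) = Σ yᵢ × Lᵢ(x)
where Lᵢ(x) = Π_{j≠i} (x - xⱼ)/(xᵢ - xⱼ)

L_0(-0.6) = (-0.6 - (-2))/(-3 - (-2)) × (-0.6 - (-1))/(-3 - (-1)) × (-0.6 - 0)/(-3 - 0) = 0.056000
L_1(-0.6) = (-0.6 - (-3))/(-2 - (-3)) × (-0.6 - (-1))/(-2 - (-1)) × (-0.6 - 0)/(-2 - 0) = -0.288000
L_2(-0.6) = (-0.6 - (-3))/(-1 - (-3)) × (-0.6 - (-2))/(-1 - (-2)) × (-0.6 - 0)/(-1 - 0) = 1.008000
L_3(-0.6) = (-0.6 - (-3))/(0 - (-3)) × (-0.6 - (-2))/(0 - (-2)) × (-0.6 - (-1))/(0 - (-1)) = 0.224000

P(-0.6) = 7×L_0(-0.6) + (-6)×L_1(-0.6) + 12×L_2(-0.6) + 1×L_3(-0.6)
P(-0.6) = 14.440000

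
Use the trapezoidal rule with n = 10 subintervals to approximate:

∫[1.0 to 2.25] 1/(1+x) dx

f(x) = 1/(1+x)
a = 1.0, b = 2.25, n = 10
h = (b - a)/n = 0.125000

Trapezoidal rule: (h/2)[f(x₀) + 2f(x₁) + 2f(x₂) + ... + f(xₙ)]

x_0 = 1.0000, f(x_0) = 0.500000, coefficient = 1
x_1 = 1.1250, f(x_1) = 0.470588, coefficient = 2
x_2 = 1.2500, f(x_2) = 0.444444, coefficient = 2
x_3 = 1.3750, f(x_3) = 0.421053, coefficient = 2
x_4 = 1.5000, f(x_4) = 0.400000, coefficient = 2
x_5 = 1.6250, f(x_5) = 0.380952, coefficient = 2
x_6 = 1.7500, f(x_6) = 0.363636, coefficient = 2
x_7 = 1.8750, f(x_7) = 0.347826, coefficient = 2
x_8 = 2.0000, f(x_8) = 0.333333, coefficient = 2
x_9 = 2.1250, f(x_9) = 0.320000, coefficient = 2
x_10 = 2.2500, f(x_10) = 0.307692, coefficient = 1

I ≈ (0.125000/2) × 7.771359 = 0.485710
Exact value: 0.485508
Error: 0.000202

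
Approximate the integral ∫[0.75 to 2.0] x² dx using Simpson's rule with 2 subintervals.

f(x) = x²
a = 0.75, b = 2.0, n = 2
h = (b - a)/n = 0.625000

Simpson's rule: (h/3)[f(x₀) + 4f(x₁) + 2f(x₂) + ... + f(xₙ)]

x_0 = 0.7500, f(x_0) = 0.562500, coefficient = 1
x_1 = 1.3750, f(x_1) = 1.890625, coefficient = 4
x_2 = 2.0000, f(x_2) = 4.000000, coefficient = 1

I ≈ (0.625000/3) × 12.125000 = 2.526042
Exact value: 2.526042
Error: 0.000000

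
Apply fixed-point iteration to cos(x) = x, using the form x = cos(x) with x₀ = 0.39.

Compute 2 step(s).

Equation: cos(x) = x
Fixed-point form: x = cos(x)
x₀ = 0.39

x_1 = g(0.390000) = 0.924909
x_2 = g(0.924909) = 0.601907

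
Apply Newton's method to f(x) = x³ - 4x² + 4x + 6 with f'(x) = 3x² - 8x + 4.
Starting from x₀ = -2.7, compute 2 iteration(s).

f(x) = x³ - 4x² + 4x + 6
f'(x) = 3x² - 8x + 4
x₀ = -2.7

Newton-Raphson formula: x_{n+1} = x_n - f(x_n)/f'(x_n)

Iteration 1:
  f(-2.700000) = -53.643000
  f'(-2.700000) = 47.470000
  x_1 = -2.700000 - (-53.643000)/47.470000 = -1.569960
Iteration 2:
  f(-1.569960) = -14.008534
  f'(-1.569960) = 23.954003
  x_2 = -1.569960 - (-14.008534)/23.954003 = -0.985150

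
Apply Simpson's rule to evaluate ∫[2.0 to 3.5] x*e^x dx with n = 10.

f(x) = x*e^x
a = 2.0, b = 3.5, n = 10
h = (b - a)/n = 0.150000

Simpson's rule: (h/3)[f(x₀) + 4f(x₁) + 2f(x₂) + ... + f(xₙ)]

x_0 = 2.0000, f(x_0) = 14.778112, coefficient = 1
x_1 = 2.1500, f(x_1) = 18.457446, coefficient = 4
x_2 = 2.3000, f(x_2) = 22.940620, coefficient = 2
x_3 = 2.4500, f(x_3) = 28.391449, coefficient = 4
x_4 = 2.6000, f(x_4) = 35.005719, coefficient = 2
x_5 = 2.7500, f(x_5) = 43.017238, coefficient = 4
x_6 = 2.9000, f(x_6) = 52.705022, coefficient = 2
x_7 = 3.0500, f(x_7) = 64.401800, coefficient = 4
x_8 = 3.2000, f(x_8) = 78.504097, coefficient = 2
x_9 = 3.3500, f(x_9) = 95.484158, coefficient = 4
x_10 = 3.5000, f(x_10) = 115.904082, coefficient = 1

I ≈ (0.150000/3) × 1508.001471 = 75.400074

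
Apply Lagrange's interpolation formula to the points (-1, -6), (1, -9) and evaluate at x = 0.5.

Lagrange interpolation formula:
P(x) = Σ yᵢ × Lᵢ(x)
where Lᵢ(x) = Π_{j≠i} (x - xⱼ)/(xᵢ - xⱼ)

L_0(0.5) = (0.5 - 1)/(-1 - 1) = 0.250000
L_1(0.5) = (0.5 - (-1))/(1 - (-1)) = 0.750000

P(0.5) = (-6)×L_0(0.5) + (-9)×L_1(0.5)
P(0.5) = -8.250000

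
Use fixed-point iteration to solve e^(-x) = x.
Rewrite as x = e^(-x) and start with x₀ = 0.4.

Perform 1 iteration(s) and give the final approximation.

Equation: e^(-x) = x
Fixed-point form: x = e^(-x)
x₀ = 0.4

x_1 = g(0.400000) = 0.670320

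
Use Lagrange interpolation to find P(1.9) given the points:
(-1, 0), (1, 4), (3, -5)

Lagrange interpolation formula:
P(x) = Σ yᵢ × Lᵢ(x)
where Lᵢ(x) = Π_{j≠i} (x - xⱼ)/(xᵢ - xⱼ)

L_0(1.9) = (1.9 - 1)/(-1 - 1) × (1.9 - 3)/(-1 - 3) = -0.123750
L_1(1.9) = (1.9 - (-1))/(1 - (-1)) × (1.9 - 3)/(1 - 3) = 0.797500
L_2(1.9) = (1.9 - (-1))/(3 - (-1)) × (1.9 - 1)/(3 - 1) = 0.326250

P(1.9) = 0×L_0(1.9) + 4×L_1(1.9) + (-5)×L_2(1.9)
P(1.9) = 1.558750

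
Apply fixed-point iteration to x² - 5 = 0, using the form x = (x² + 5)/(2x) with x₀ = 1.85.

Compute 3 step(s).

Equation: x² - 5 = 0
Fixed-point form: x = (x² + 5)/(2x)
x₀ = 1.85

x_1 = g(1.850000) = 2.276351
x_2 = g(2.276351) = 2.236424
x_3 = g(2.236424) = 2.236068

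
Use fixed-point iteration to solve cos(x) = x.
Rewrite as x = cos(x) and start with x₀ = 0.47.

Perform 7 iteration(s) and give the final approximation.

Equation: cos(x) = x
Fixed-point form: x = cos(x)
x₀ = 0.47

x_1 = g(0.470000) = 0.891568
x_2 = g(0.891568) = 0.628193
x_3 = g(0.628193) = 0.809091
x_4 = g(0.809091) = 0.690157
x_5 = g(0.690157) = 0.771146
x_6 = g(0.771146) = 0.717112
x_7 = g(0.717112) = 0.753707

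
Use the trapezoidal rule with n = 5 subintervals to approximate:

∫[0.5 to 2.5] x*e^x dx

f(x) = x*e^x
a = 0.5, b = 2.5, n = 5
h = (b - a)/n = 0.400000

Trapezoidal rule: (h/2)[f(x₀) + 2f(x₁) + 2f(x₂) + ... + f(xₙ)]

x_0 = 0.5000, f(x_0) = 0.824361, coefficient = 1
x_1 = 0.9000, f(x_1) = 2.213643, coefficient = 2
x_2 = 1.3000, f(x_2) = 4.770086, coefficient = 2
x_3 = 1.7000, f(x_3) = 9.305711, coefficient = 2
x_4 = 2.1000, f(x_4) = 17.148957, coefficient = 2
x_5 = 2.5000, f(x_5) = 30.456235, coefficient = 1

I ≈ (0.400000/2) × 98.157387 = 19.631477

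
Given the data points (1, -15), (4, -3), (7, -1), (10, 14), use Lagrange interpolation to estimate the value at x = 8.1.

Lagrange interpolation formula:
P(x) = Σ yᵢ × Lᵢ(x)
where Lᵢ(x) = Π_{j≠i} (x - xⱼ)/(xᵢ - xⱼ)

L_0(8.1) = (8.1 - 4)/(1 - 4) × (8.1 - 7)/(1 - 7) × (8.1 - 10)/(1 - 10) = 0.052895
L_1(8.1) = (8.1 - 1)/(4 - 1) × (8.1 - 7)/(4 - 7) × (8.1 - 10)/(4 - 10) = -0.274796
L_2(8.1) = (8.1 - 1)/(7 - 1) × (8.1 - 4)/(7 - 4) × (8.1 - 10)/(7 - 10) = 1.024241
L_3(8.1) = (8.1 - 1)/(10 - 1) × (8.1 - 4)/(10 - 4) × (8.1 - 7)/(10 - 7) = 0.197660

P(8.1) = (-15)×L_0(8.1) + (-3)×L_1(8.1) + (-1)×L_2(8.1) + 14×L_3(8.1)
P(8.1) = 1.773969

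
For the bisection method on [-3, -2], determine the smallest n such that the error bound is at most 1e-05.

We need (b-a)/2^n ≤ 1e-05
(-2 - (-3))/2^n ≤ 1e-05
1/2^n ≤ 1e-05
2^n ≥ 100000
n ≥ log₂(100000) = 16.61
n ≥ 17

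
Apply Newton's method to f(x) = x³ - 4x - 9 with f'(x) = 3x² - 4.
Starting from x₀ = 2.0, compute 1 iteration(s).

f(x) = x³ - 4x - 9
f'(x) = 3x² - 4
x₀ = 2.0

Newton-Raphson formula: x_{n+1} = x_n - f(x_n)/f'(x_n)

Iteration 1:
  f(2.000000) = -9.000000
  f'(2.000000) = 8.000000
  x_1 = 2.000000 - (-9.000000)/8.000000 = 3.125000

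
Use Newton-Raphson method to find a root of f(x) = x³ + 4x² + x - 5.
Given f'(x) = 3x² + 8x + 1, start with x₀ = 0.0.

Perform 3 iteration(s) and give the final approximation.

f(x) = x³ + 4x² + x - 5
f'(x) = 3x² + 8x + 1
x₀ = 0.0

Newton-Raphson formula: x_{n+1} = x_n - f(x_n)/f'(x_n)

Iteration 1:
  f(0.000000) = -5.000000
  f'(0.000000) = 1.000000
  x_1 = 0.000000 - (-5.000000)/1.000000 = 5.000000
Iteration 2:
  f(5.000000) = 225.000000
  f'(5.000000) = 116.000000
  x_2 = 5.000000 - 225.000000/116.000000 = 3.060345
Iteration 3:
  f(3.060345) = 64.185490
  f'(3.060345) = 53.579890
  x_3 = 3.060345 - 64.185490/53.579890 = 1.862405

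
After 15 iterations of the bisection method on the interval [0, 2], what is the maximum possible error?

Bisection error bound: |error| ≤ (b-a)/2^n
|error| ≤ (2 - 0)/2^15 = 2/2^15
|error| ≤ 0.0000610352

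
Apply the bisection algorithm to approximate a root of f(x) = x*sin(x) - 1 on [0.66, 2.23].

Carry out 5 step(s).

f(x) = x*sin(x) - 1
Initial interval: [0.66, 2.23]

Iteration 1:
  c_1 = (0.660000 + 2.230000)/2 = 1.445000
  f(c_1) = f(1.445000) = 0.433582
  f(a) × f(c) < 0, new interval: [0.660000, 1.445000]
Iteration 2:
  c_2 = (0.660000 + 1.445000)/2 = 1.052500
  f(c_2) = f(1.052500) = -0.085731
  f(a) × f(c) ≥ 0, new interval: [1.052500, 1.445000]
Iteration 3:
  c_3 = (1.052500 + 1.445000)/2 = 1.248750
  f(c_3) = f(1.248750) = 0.184551
  f(a) × f(c) < 0, new interval: [1.052500, 1.248750]
Iteration 4:
  c_4 = (1.052500 + 1.248750)/2 = 1.150625
  f(c_4) = f(1.150625) = 0.050543
  f(a) × f(c) < 0, new interval: [1.052500, 1.150625]
Iteration 5:
  c_5 = (1.052500 + 1.150625)/2 = 1.101562
  f(c_5) = f(1.101562) = -0.017500
  f(a) × f(c) ≥ 0, new interval: [1.101562, 1.150625]

After 5 iteration(s), the approximation is c_5 = 1.101562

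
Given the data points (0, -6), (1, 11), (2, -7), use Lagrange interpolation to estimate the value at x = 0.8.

Lagrange interpolation formula:
P(x) = Σ yᵢ × Lᵢ(x)
where Lᵢ(x) = Π_{j≠i} (x - xⱼ)/(xᵢ - xⱼ)

L_0(0.8) = (0.8 - 1)/(0 - 1) × (0.8 - 2)/(0 - 2) = 0.120000
L_1(0.8) = (0.8 - 0)/(1 - 0) × (0.8 - 2)/(1 - 2) = 0.960000
L_2(0.8) = (0.8 - 0)/(2 - 0) × (0.8 - 1)/(2 - 1) = -0.080000

P(0.8) = (-6)×L_0(0.8) + 11×L_1(0.8) + (-7)×L_2(0.8)
P(0.8) = 10.400000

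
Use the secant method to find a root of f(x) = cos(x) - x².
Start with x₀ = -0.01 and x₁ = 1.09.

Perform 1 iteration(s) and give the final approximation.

f(x) = cos(x) - x²
x₀ = -0.01, x₁ = 1.09

Secant formula: x_{n+1} = x_n - f(x_n)(x_n - x_{n-1})/(f(x_n) - f(x_{n-1}))

Iteration 1:
  f(-0.010000) = 0.999850
  f(1.090000) = -0.725615
  x_2 = 1.090000 - (-0.725615)×(1.090000 - (-0.010000))/(-0.725615 - 0.999850)
       = 0.627414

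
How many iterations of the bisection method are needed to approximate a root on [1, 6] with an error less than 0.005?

We need (b-a)/2^n ≤ 0.005
(6 - 1)/2^n ≤ 0.005
5/2^n ≤ 0.005
2^n ≥ 1000
n ≥ log₂(1000) = 9.97
n ≥ 10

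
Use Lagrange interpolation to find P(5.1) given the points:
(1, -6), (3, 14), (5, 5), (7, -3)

Lagrange interpolation formula:
P(x) = Σ yᵢ × Lᵢ(x)
where Lᵢ(x) = Π_{j≠i} (x - xⱼ)/(xᵢ - xⱼ)

L_0(5.1) = (5.1 - 3)/(1 - 3) × (5.1 - 5)/(1 - 5) × (5.1 - 7)/(1 - 7) = 0.008312
L_1(5.1) = (5.1 - 1)/(3 - 1) × (5.1 - 5)/(3 - 5) × (5.1 - 7)/(3 - 7) = -0.048687
L_2(5.1) = (5.1 - 1)/(5 - 1) × (5.1 - 3)/(5 - 3) × (5.1 - 7)/(5 - 7) = 1.022437
L_3(5.1) = (5.1 - 1)/(7 - 1) × (5.1 - 3)/(7 - 3) × (5.1 - 5)/(7 - 5) = 0.017937

P(5.1) = (-6)×L_0(5.1) + 14×L_1(5.1) + 5×L_2(5.1) + (-3)×L_3(5.1)
P(5.1) = 4.326875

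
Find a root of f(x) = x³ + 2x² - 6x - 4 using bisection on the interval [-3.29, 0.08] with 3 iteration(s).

f(x) = x³ + 2x² - 6x - 4
Initial interval: [-3.29, 0.08]

Iteration 1:
  c_1 = (-3.290000 + 0.080000)/2 = -1.605000
  f(c_1) = f(-1.605000) = 6.647530
  f(a) × f(c) ≥ 0, new interval: [-1.605000, 0.080000]
Iteration 2:
  c_2 = (-1.605000 + 0.080000)/2 = -0.762500
  f(c_2) = f(-0.762500) = 1.294490
  f(a) × f(c) ≥ 0, new interval: [-0.762500, 0.080000]
Iteration 3:
  c_3 = (-0.762500 + 0.080000)/2 = -0.341250
  f(c_3) = f(-0.341250) = -1.759336
  f(a) × f(c) < 0, new interval: [-0.762500, -0.341250]

After 3 iteration(s), the approximation is c_3 = -0.341250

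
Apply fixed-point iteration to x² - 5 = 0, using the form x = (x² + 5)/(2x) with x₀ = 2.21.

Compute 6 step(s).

Equation: x² - 5 = 0
Fixed-point form: x = (x² + 5)/(2x)
x₀ = 2.21

x_1 = g(2.210000) = 2.236222
x_2 = g(2.236222) = 2.236068
x_3 = g(2.236068) = 2.236068
x_4 = g(2.236068) = 2.236068
x_5 = g(2.236068) = 2.236068
x_6 = g(2.236068) = 2.236068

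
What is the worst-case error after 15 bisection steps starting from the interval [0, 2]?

Bisection error bound: |error| ≤ (b-a)/2^n
|error| ≤ (2 - 0)/2^15 = 2/2^15
|error| ≤ 0.0000610352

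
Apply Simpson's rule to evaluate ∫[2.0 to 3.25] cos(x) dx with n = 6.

f(x) = cos(x)
a = 2.0, b = 3.25, n = 6
h = (b - a)/n = 0.208333

Simpson's rule: (h/3)[f(x₀) + 4f(x₁) + 2f(x₂) + ... + f(xₙ)]

x_0 = 2.0000, f(x_0) = -0.416147, coefficient = 1
x_1 = 2.2083, f(x_1) = -0.595218, coefficient = 4
x_2 = 2.4167, f(x_2) = -0.748549, coefficient = 2
x_3 = 2.6250, f(x_3) = -0.869507, coefficient = 4
x_4 = 2.8333, f(x_4) = -0.952863, coefficient = 2
x_5 = 3.0417, f(x_5) = -0.995012, coefficient = 4
x_6 = 3.2500, f(x_6) = -0.994130, coefficient = 1

I ≈ (0.208333/3) × -14.652047 = -1.017503
Exact value: -1.017493
Error: 0.000011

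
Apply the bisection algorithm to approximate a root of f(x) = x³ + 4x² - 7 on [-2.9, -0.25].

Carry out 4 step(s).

f(x) = x³ + 4x² - 7
Initial interval: [-2.9, -0.25]

Iteration 1:
  c_1 = (-2.900000 + (-0.250000))/2 = -1.575000
  f(c_1) = f(-1.575000) = -0.984484
  f(a) × f(c) < 0, new interval: [-2.900000, -1.575000]
Iteration 2:
  c_2 = (-2.900000 + (-1.575000))/2 = -2.237500
  f(c_2) = f(-2.237500) = 1.823791
  f(a) × f(c) ≥ 0, new interval: [-2.237500, -1.575000]
Iteration 3:
  c_3 = (-2.237500 + (-1.575000))/2 = -1.906250
  f(c_3) = f(-1.906250) = 0.608246
  f(a) × f(c) ≥ 0, new interval: [-1.906250, -1.575000]
Iteration 4:
  c_4 = (-1.906250 + (-1.575000))/2 = -1.740625
  f(c_4) = f(-1.740625) = -0.154601
  f(a) × f(c) < 0, new interval: [-1.906250, -1.740625]

After 4 iteration(s), the approximation is c_4 = -1.740625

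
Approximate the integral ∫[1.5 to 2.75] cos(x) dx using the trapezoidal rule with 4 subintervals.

f(x) = cos(x)
a = 1.5, b = 2.75, n = 4
h = (b - a)/n = 0.312500

Trapezoidal rule: (h/2)[f(x₀) + 2f(x₁) + 2f(x₂) + ... + f(xₙ)]

x_0 = 1.5000, f(x_0) = 0.070737, coefficient = 1
x_1 = 1.8125, f(x_1) = -0.239357, coefficient = 2
x_2 = 2.1250, f(x_2) = -0.526266, coefficient = 2
x_3 = 2.4375, f(x_3) = -0.762199, coefficient = 2
x_4 = 2.7500, f(x_4) = -0.924302, coefficient = 1

I ≈ (0.312500/2) × -3.909211 = -0.610814
Exact value: -0.615834
Error: 0.005020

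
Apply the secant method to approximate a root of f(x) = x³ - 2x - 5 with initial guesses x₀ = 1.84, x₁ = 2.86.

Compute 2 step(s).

f(x) = x³ - 2x - 5
x₀ = 1.84, x₁ = 2.86

Secant formula: x_{n+1} = x_n - f(x_n)(x_n - x_{n-1})/(f(x_n) - f(x_{n-1}))

Iteration 1:
  f(1.840000) = -2.450496
  f(2.860000) = 12.673656
  x_2 = 2.860000 - 12.673656×(2.860000 - 1.840000)/(12.673656 - (-2.450496))
       = 2.005266
Iteration 2:
  f(2.860000) = 12.673656
  f(2.005266) = -0.947175
  x_3 = 2.005266 - (-0.947175)×(2.005266 - 2.860000)/(-0.947175 - 12.673656)
       = 2.064703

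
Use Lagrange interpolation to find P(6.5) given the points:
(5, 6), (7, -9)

Lagrange interpolation formula:
P(x) = Σ yᵢ × Lᵢ(x)
where Lᵢ(x) = Π_{j≠i} (x - xⱼ)/(xᵢ - xⱼ)

L_0(6.5) = (6.5 - 7)/(5 - 7) = 0.250000
L_1(6.5) = (6.5 - 5)/(7 - 5) = 0.750000

P(6.5) = 6×L_0(6.5) + (-9)×L_1(6.5)
P(6.5) = -5.250000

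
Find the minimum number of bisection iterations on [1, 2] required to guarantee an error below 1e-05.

We need (b-a)/2^n ≤ 1e-05
(2 - 1)/2^n ≤ 1e-05
1/2^n ≤ 1e-05
2^n ≥ 100000
n ≥ log₂(100000) = 16.61
n ≥ 17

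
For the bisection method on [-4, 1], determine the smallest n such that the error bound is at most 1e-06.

We need (b-a)/2^n ≤ 1e-06
(1 - (-4))/2^n ≤ 1e-06
5/2^n ≤ 1e-06
2^n ≥ 5000000
n ≥ log₂(5000000) = 22.25
n ≥ 23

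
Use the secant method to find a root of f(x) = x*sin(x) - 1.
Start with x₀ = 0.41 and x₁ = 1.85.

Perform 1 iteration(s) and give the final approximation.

f(x) = x*sin(x) - 1
x₀ = 0.41, x₁ = 1.85

Secant formula: x_{n+1} = x_n - f(x_n)(x_n - x_{n-1})/(f(x_n) - f(x_{n-1}))

Iteration 1:
  f(0.410000) = -0.836570
  f(1.850000) = 0.778359
  x_2 = 1.850000 - 0.778359×(1.850000 - 0.410000)/(0.778359 - (-0.836570))
       = 1.155953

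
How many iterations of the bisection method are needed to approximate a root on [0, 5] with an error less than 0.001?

We need (b-a)/2^n ≤ 0.001
(5 - 0)/2^n ≤ 0.001
5/2^n ≤ 0.001
2^n ≥ 5000
n ≥ log₂(5000) = 12.29
n ≥ 13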